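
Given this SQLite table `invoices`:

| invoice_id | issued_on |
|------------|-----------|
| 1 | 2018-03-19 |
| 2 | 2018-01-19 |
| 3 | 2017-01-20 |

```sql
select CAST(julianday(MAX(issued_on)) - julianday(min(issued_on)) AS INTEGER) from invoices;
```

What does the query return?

MIN = 2017-01-20, MAX = 2018-03-19.
11 days remain in January 2017 after the 20th (31 − 20).
Full months from February 2017 through February 2018 contribute their day counts.
Then 19 days into March 2018.
Total: 11 + 28 + 31 + 30 + 31 + 30 + 31 + 31 + 30 + 31 + 30 + 31 + 31 + 28 + 19 = 423.

423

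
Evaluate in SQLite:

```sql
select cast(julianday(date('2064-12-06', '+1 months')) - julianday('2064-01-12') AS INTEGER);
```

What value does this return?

Adding +1 month to 2064-12-06 gives 2065-01-06.
19 days remain in January 2064 after the 12th (31 − 12).
Full months from February 2064 through December 2064 contribute their day counts.
Then 6 days into January 2065.
Total: 19 + 29 + 31 + 30 + 31 + 30 + 31 + 31 + 30 + 31 + 30 + 31 + 6 = 360.

360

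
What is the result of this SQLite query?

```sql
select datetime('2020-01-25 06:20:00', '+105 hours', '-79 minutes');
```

+105 hours from 2020-01-25 06:20:00 is 2020-01-29 15:20:00 (crosses midnight).
79 minutes = 1h 19m; -79 minutes from 2020-01-29 15:20:00 is 2020-01-29 14:01:00.

2020-01-29 14:01:00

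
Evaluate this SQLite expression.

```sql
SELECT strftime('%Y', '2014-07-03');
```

`%Y` extracts the 4-digit year: 2014.

2014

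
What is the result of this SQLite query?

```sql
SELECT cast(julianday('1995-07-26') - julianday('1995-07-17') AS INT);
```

9

Both dates are in July 1995: 26 − 17 = 9.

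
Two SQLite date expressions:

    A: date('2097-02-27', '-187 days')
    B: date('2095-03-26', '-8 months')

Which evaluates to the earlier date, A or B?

A = 2096-08-24.
B = 2094-07-26.
B is earlier.

B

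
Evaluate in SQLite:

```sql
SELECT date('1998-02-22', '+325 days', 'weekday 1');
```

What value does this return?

Applying '+325 days' to 1998-02-22: counting 325 days forward gives 1999-01-13.
`weekday 1` advances to the next Monday; 1999-01-13 is a Wednesday, so it moves forward to 1999-01-18.

1999-01-18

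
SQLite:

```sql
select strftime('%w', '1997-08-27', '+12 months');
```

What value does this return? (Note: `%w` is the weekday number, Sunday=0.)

First apply '+12 months': 1997-08-27 → 1998-08-27.
1998-08-27 is a Thursday; with Sunday=0 that is 4.

4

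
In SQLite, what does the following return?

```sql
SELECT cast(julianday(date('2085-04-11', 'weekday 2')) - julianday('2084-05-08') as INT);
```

`weekday 2` advances to the next Tuesday; 2085-04-11 is a Wednesday, so it moves forward to 2085-04-17.
23 days remain in May 2084 after the 8th (31 − 8).
Full months from June 2084 through March 2085 contribute their day counts.
Then 17 days into April 2085.
Total: 23 + 30 + 31 + 31 + 30 + 31 + 30 + 31 + 31 + 28 + 31 + 17 = 344.

344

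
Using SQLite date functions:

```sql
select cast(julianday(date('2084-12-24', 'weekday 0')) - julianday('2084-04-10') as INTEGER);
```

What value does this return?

`weekday 0` advances to the next Sunday; 2084-12-24 is already a Sunday, so it stays at 2084-12-24.
20 days remain in April 2084 after the 10th (30 − 10).
Full months from May 2084 through November 2084 contribute their day counts.
Then 24 days into December 2084.
Total: 20 + 31 + 30 + 31 + 31 + 30 + 31 + 30 + 24 = 258.

258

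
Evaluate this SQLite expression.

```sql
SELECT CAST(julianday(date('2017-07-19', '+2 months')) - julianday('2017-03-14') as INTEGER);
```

189

Adding +2 months to 2017-07-19 gives 2017-09-19.
17 days remain in March 2017 after the 14th (31 − 14).
April 2017: 30 days.
May 2017: 31 days.
June 2017: 30 days.
July 2017: 31 days.
August 2017: 31 days.
Then 19 days into September 2017.
Total: 17 + 30 + 31 + 30 + 31 + 31 + 19 = 189.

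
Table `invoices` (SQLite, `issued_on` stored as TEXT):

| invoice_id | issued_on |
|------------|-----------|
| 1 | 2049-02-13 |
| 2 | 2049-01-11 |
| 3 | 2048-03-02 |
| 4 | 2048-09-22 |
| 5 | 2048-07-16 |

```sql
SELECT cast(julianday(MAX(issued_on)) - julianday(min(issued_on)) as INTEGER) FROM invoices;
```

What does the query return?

MIN = 2048-03-02, MAX = 2049-02-13.
29 days remain in March 2048 after the 2nd (31 − 2).
Full months from April 2048 through January 2049 contribute their day counts.
Then 13 days into February 2049.
Total: 29 + 30 + 31 + 30 + 31 + 31 + 30 + 31 + 30 + 31 + 31 + 13 = 348.

348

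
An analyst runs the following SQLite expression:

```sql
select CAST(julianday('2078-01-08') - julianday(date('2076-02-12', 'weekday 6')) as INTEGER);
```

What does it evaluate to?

693

`weekday 6` advances to the next Saturday; 2076-02-12 is a Wednesday, so it moves forward to 2076-02-15.
14 days remain in February 2076 after the 15th (29 − 15).
Full months from March 2076 through December 2077 contribute their day counts.
Then 8 days into January 2078.
Total: 14 + 31 + 30 + 31 + 30 + 31 + 31 + 30 + 31 + 30 + 31 + 31 + 28 + 31 + 30 + 31 + 30 + 31 + 31 + 30 + 31 + 30 + 31 + 8 = 693.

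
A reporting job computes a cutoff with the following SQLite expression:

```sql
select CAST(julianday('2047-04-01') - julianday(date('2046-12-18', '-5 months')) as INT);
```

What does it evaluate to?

Adding -5 months to 2046-12-18 gives 2046-07-18.
13 days remain in July 2046 after the 18th (31 − 18).
Full months from August 2046 through March 2047 contribute their day counts.
Then 1 day into April 2047.
Total: 13 + 31 + 30 + 31 + 30 + 31 + 31 + 28 + 31 + 1 = 257.

257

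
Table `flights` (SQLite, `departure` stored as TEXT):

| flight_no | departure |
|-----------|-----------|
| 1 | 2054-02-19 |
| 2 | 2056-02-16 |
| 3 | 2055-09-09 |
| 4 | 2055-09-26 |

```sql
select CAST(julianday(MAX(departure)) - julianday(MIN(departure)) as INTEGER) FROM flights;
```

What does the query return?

727

MIN = 2054-02-19, MAX = 2056-02-16.
9 days remain in February 2054 after the 19th (28 − 19).
Full months from March 2054 through January 2056 contribute their day counts.
Then 16 days into February 2056.
Total: 9 + 31 + 30 + 31 + 30 + 31 + 31 + 30 + 31 + 30 + 31 + 31 + 28 + 31 + 30 + 31 + 30 + 31 + 31 + 30 + 31 + 30 + 31 + 31 + 16 = 727.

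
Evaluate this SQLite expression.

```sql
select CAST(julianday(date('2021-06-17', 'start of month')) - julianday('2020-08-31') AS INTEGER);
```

`start of month` rewinds 2021-06-17 to 2021-06-01.
0 days remain in August 2020 after the 31st (31 − 31).
Full months from September 2020 through May 2021 contribute their day counts.
Then 1 day into June 2021.
Total: 0 + 30 + 31 + 30 + 31 + 31 + 28 + 31 + 30 + 31 + 1 = 274.

274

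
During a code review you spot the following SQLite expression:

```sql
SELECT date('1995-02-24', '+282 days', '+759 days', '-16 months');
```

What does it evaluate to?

1996-08-31

Applying '+282 days' to 1995-02-24: counting 282 days forward gives 1995-12-03.
Applying '+759 days' to 1995-12-03: counting 759 days forward gives 1997-12-31.
Adding -16 months to 1997-12-31 gives 1996-08-31.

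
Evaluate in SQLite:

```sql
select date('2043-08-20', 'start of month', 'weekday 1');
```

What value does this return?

2043-08-03

`start of month` rewinds 2043-08-20 to 2043-08-01.
`weekday 1` advances to the next Monday; 2043-08-01 is a Saturday, so it moves forward to 2043-08-03.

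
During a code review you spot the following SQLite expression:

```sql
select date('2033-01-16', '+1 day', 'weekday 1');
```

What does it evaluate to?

2033-01-17

Advancing 1 more day within January lands on 2033-01-17.
`weekday 1` advances to the next Monday; 2033-01-17 is already a Monday, so it stays at 2033-01-17.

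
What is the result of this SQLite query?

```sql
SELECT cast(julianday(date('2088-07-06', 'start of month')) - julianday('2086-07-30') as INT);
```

702

`start of month` rewinds 2088-07-06 to 2088-07-01.
1 day remains in July 2086 after the 30th (31 − 30).
Full months from August 2086 through June 2088 contribute their day counts.
Then 1 day into July 2088.
Total: 1 + 31 + 30 + 31 + 30 + 31 + 31 + 28 + 31 + 30 + 31 + 30 + 31 + 31 + 30 + 31 + 30 + 31 + 31 + 29 + 31 + 30 + 31 + 30 + 1 = 702.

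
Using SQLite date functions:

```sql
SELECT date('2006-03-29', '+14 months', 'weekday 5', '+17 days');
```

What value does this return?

Adding +14 months to 2006-03-29 gives 2007-05-29.
`weekday 5` advances to the next Friday; 2007-05-29 is a Tuesday, so it moves forward to 2007-06-01.
Advancing 17 more days within June lands on 2007-06-18.

2007-06-18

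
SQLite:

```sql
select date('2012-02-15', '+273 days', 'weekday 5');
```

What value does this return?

2012-11-16

Applying '+273 days' to 2012-02-15: counting 273 days forward gives 2012-11-14.
`weekday 5` advances to the next Friday; 2012-11-14 is a Wednesday, so it moves forward to 2012-11-16.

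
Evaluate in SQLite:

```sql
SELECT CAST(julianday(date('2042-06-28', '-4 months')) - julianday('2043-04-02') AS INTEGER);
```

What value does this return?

-398

Adding -4 months to 2042-06-28 gives 2042-02-28.
0 days remain in February 2042 after the 28th (28 − 28).
Full months from March 2042 through March 2043 contribute their day counts.
Then 2 days into April 2043.
Total: 0 + 31 + 30 + 31 + 30 + 31 + 31 + 30 + 31 + 30 + 31 + 31 + 28 + 31 + 2 = 398.
The subtraction is earlier − later, so the result is −398 → -398.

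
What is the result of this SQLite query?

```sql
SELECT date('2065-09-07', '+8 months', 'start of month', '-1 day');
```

2066-04-30

Adding +8 months to 2065-09-07 gives 2066-05-07.
`start of month` rewinds 2066-05-07 to 2066-05-01.
Going back 1 day from 2066-05-01 reaches 2066-04-30 (last day of April, 30 days).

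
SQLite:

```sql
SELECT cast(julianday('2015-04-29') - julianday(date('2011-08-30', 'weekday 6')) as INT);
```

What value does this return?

`weekday 6` advances to the next Saturday; 2011-08-30 is a Tuesday, so it moves forward to 2011-09-03.
27 days remain in September 2011 after the 3rd (30 − 3).
Full months from October 2011 through March 2015 contribute their day counts.
Then 29 days into April 2015.
Total: 27 + 31 + 30 + 31 + 31 + 29 + 31 + 30 + 31 + 30 + 31 + 31 + 30 + 31 + 30 + 31 + 31 + 28 + 31 + 30 + 31 + 30 + 31 + 31 + 30 + 31 + 30 + 31 + 31 + 28 + 31 + 30 + 31 + 30 + 31 + 31 + 30 + 31 + 30 + 31 + 31 + 28 + 31 + 29 = 1334.

1334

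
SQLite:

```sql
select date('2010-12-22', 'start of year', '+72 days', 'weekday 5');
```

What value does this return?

`start of year` rewinds 2010-12-22 to 2010-01-01.
Applying '+72 days' to 2010-01-01: counting 72 days forward gives 2010-03-14.
`weekday 5` advances to the next Friday; 2010-03-14 is a Sunday, so it moves forward to 2010-03-19.

2010-03-19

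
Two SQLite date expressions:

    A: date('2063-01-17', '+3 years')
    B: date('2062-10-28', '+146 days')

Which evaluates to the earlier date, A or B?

B

A = 2066-01-17.
B = 2063-03-23.
B is earlier.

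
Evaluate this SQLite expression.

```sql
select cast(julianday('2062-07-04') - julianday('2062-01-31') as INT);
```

154

0 days remain in January 2062 after the 31st (31 − 31).
February 2062: 28 days.
March 2062: 31 days.
April 2062: 30 days.
May 2062: 31 days.
June 2062: 30 days.
Then 4 days into July 2062.
Total: 0 + 28 + 31 + 30 + 31 + 30 + 4 = 154.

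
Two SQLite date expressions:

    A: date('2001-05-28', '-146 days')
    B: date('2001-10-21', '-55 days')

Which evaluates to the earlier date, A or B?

A = 2001-01-02.
B = 2001-08-27.
A is earlier.

A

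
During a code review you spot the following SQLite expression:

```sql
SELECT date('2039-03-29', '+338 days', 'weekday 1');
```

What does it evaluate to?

2040-03-05

Applying '+338 days' to 2039-03-29: counting 338 days forward gives 2040-03-01.
`weekday 1` advances to the next Monday; 2040-03-01 is a Thursday, so it moves forward to 2040-03-05.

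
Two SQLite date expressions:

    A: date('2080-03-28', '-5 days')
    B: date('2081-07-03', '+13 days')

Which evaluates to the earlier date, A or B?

A = 2080-03-23.
B = 2081-07-16.
A is earlier.

A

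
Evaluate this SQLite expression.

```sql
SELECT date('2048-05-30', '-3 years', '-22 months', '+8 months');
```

2044-03-30

Adding -3 years to 2048-05-30 gives 2045-05-30.
Adding -22 months to 2045-05-30 gives 2043-07-30.
Adding +8 months to 2043-07-30 gives 2044-03-30.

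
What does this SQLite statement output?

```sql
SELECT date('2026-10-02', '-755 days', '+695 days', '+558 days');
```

Applying '-755 days' to 2026-10-02: counting 755 days back gives 2024-09-07.
Applying '+695 days' to 2024-09-07: counting 695 days forward gives 2026-08-03.
Applying '+558 days' to 2026-08-03: counting 558 days forward gives 2028-02-12.

2028-02-12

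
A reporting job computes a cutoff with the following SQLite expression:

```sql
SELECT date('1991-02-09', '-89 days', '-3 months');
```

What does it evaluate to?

Applying '-89 days' to 1991-02-09: counting 89 days back gives 1990-11-12.
Adding -3 months to 1990-11-12 gives 1990-08-12.

1990-08-12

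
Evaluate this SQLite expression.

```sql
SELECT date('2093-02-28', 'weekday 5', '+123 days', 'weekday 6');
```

2093-07-11

`weekday 5` advances to the next Friday; 2093-02-28 is a Saturday, so it moves forward to 2093-03-06.
Applying '+123 days' to 2093-03-06: counting 123 days forward gives 2093-07-07.
`weekday 6` advances to the next Saturday; 2093-07-07 is a Tuesday, so it moves forward to 2093-07-11.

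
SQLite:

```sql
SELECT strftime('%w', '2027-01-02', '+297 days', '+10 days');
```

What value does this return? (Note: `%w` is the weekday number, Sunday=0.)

5

First apply '+297 days', '+10 days': 2027-01-02 → 2027-11-05.
2027-11-05 is a Friday; with Sunday=0 that is 5.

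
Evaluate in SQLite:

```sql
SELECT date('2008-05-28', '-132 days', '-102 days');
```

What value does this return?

Applying '-132 days' to 2008-05-28: counting 132 days back gives 2008-01-17.
Applying '-102 days' to 2008-01-17: counting 102 days back gives 2007-10-07.

2007-10-07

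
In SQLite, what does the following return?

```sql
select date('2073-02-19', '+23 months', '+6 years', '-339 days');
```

Adding +23 months to 2073-02-19 gives 2075-01-19.
Adding +6 years to 2075-01-19 gives 2081-01-19.
Applying '-339 days' to 2081-01-19: counting 339 days back gives 2080-02-15.

2080-02-15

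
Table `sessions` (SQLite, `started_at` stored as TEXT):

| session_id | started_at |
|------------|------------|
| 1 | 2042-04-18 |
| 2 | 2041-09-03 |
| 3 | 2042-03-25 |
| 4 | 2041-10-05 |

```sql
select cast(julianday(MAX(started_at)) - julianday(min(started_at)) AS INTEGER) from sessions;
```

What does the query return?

227

MIN = 2041-09-03, MAX = 2042-04-18.
27 days remain in September 2041 after the 3rd (30 − 3).
Full months from October 2041 through March 2042 contribute their day counts.
Then 18 days into April 2042.
Total: 27 + 31 + 30 + 31 + 31 + 28 + 31 + 18 = 227.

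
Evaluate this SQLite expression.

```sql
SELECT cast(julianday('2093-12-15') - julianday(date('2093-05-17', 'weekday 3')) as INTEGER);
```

209

`weekday 3` advances to the next Wednesday; 2093-05-17 is a Sunday, so it moves forward to 2093-05-20.
11 days remain in May 2093 after the 20th (31 − 20).
Full months from June 2093 through November 2093 contribute their day counts.
Then 15 days into December 2093.
Total: 11 + 30 + 31 + 31 + 30 + 31 + 30 + 15 = 209.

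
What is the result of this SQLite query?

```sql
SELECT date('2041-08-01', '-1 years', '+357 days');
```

Adding -1 year to 2041-08-01 gives 2040-08-01.
Applying '+357 days' to 2040-08-01: counting 357 days forward gives 2041-07-24.

2041-07-24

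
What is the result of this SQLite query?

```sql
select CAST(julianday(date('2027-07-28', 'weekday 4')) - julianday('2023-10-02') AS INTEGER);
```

`weekday 4` advances to the next Thursday; 2027-07-28 is a Wednesday, so it moves forward to 2027-07-29.
29 days remain in October 2023 after the 2nd (31 − 2).
Full months from November 2023 through June 2027 contribute their day counts.
Then 29 days into July 2027.
Total: 29 + 30 + 31 + 31 + 29 + 31 + 30 + 31 + 30 + 31 + 31 + 30 + 31 + 30 + 31 + 31 + 28 + 31 + 30 + 31 + 30 + 31 + 31 + 30 + 31 + 30 + 31 + 31 + 28 + 31 + 30 + 31 + 30 + 31 + 31 + 30 + 31 + 30 + 31 + 31 + 28 + 31 + 30 + 31 + 30 + 29 = 1396.

1396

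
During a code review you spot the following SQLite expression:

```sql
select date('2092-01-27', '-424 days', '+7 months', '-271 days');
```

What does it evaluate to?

Applying '-424 days' to 2092-01-27: counting 424 days back gives 2090-11-29.
Adding +7 months to 2090-11-29 gives 2091-06-29.
Applying '-271 days' to 2091-06-29: counting 271 days back gives 2090-10-01.

2090-10-01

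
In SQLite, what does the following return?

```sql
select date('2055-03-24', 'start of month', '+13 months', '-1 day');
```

2056-03-31

`start of month` rewinds 2055-03-24 to 2055-03-01.
Adding +13 months to 2055-03-01 gives 2056-04-01.
Going back 1 day from 2056-04-01 reaches 2056-03-31 (last day of March, 31 days).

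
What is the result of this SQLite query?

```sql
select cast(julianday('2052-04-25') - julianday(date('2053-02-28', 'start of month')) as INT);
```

-282

`start of month` rewinds 2053-02-28 to 2053-02-01.
5 days remain in April 2052 after the 25th (30 − 25).
Full months from May 2052 through January 2053 contribute their day counts.
Then 1 day into February 2053.
Total: 5 + 31 + 30 + 31 + 31 + 30 + 31 + 30 + 31 + 31 + 1 = 282.
The subtraction is earlier − later, so the result is −282 → -282.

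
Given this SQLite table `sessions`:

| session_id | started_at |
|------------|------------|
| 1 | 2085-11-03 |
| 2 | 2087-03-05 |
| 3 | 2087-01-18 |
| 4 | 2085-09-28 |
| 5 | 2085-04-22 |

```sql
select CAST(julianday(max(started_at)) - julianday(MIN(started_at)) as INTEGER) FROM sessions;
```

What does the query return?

682

MIN = 2085-04-22, MAX = 2087-03-05.
8 days remain in April 2085 after the 22nd (30 − 22).
Full months from May 2085 through February 2087 contribute their day counts.
Then 5 days into March 2087.
Total: 8 + 31 + 30 + 31 + 31 + 30 + 31 + 30 + 31 + 31 + 28 + 31 + 30 + 31 + 30 + 31 + 31 + 30 + 31 + 30 + 31 + 31 + 28 + 5 = 682.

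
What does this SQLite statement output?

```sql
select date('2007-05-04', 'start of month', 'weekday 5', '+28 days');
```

2007-06-01

`start of month` rewinds 2007-05-04 to 2007-05-01.
`weekday 5` advances to the next Friday; 2007-05-01 is a Tuesday, so it moves forward to 2007-05-04.
May 2007 has 31 days; 27 remain after the 4th, so 28 days reach 2007-06-01.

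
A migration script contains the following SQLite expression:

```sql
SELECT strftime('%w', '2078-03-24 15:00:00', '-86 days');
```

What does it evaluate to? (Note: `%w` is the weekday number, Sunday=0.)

2

First apply '-86 days': 2078-03-24 15:00:00 → 2077-12-28 15:00:00.
2077-12-28 is a Tuesday; with Sunday=0 that is 2.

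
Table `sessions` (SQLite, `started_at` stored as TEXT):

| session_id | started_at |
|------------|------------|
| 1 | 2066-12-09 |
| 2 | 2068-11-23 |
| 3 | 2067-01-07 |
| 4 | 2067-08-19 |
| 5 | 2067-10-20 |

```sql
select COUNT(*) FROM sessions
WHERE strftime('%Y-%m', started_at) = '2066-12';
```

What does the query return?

Rows with year-month 2066-12: 2066-12-09 → 1.

1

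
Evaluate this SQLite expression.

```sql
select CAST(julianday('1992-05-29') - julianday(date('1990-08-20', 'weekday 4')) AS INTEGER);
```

645

`weekday 4` advances to the next Thursday; 1990-08-20 is a Monday, so it moves forward to 1990-08-23.
8 days remain in August 1990 after the 23rd (31 − 23).
Full months from September 1990 through April 1992 contribute their day counts.
Then 29 days into May 1992.
Total: 8 + 30 + 31 + 30 + 31 + 31 + 28 + 31 + 30 + 31 + 30 + 31 + 31 + 30 + 31 + 30 + 31 + 31 + 29 + 31 + 30 + 29 = 645.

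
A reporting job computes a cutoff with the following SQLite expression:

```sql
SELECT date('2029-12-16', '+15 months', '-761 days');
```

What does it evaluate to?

2029-02-13

Adding +15 months to 2029-12-16 gives 2031-03-16.
Applying '-761 days' to 2031-03-16: counting 761 days back gives 2029-02-13.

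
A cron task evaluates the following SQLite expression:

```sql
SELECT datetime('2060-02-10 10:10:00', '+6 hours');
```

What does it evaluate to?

+6 hours from 2060-02-10 10:10:00 is 2060-02-10 16:10:00.

2060-02-10 16:10:00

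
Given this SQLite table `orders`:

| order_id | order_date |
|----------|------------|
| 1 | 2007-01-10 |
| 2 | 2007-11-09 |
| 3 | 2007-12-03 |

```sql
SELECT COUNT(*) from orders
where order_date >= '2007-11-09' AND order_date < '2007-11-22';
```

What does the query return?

Rows in [2007-11-09, 2007-11-22): 2007-11-09 → 1 row.

1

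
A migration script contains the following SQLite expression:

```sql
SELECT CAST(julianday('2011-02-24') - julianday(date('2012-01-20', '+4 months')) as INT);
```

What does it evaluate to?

-451

Adding +4 months to 2012-01-20 gives 2012-05-20.
4 days remain in February 2011 after the 24th (28 − 24).
Full months from March 2011 through April 2012 contribute their day counts.
Then 20 days into May 2012.
Total: 4 + 31 + 30 + 31 + 30 + 31 + 31 + 30 + 31 + 30 + 31 + 31 + 29 + 31 + 30 + 20 = 451.
The subtraction is earlier − later, so the result is −451 → -451.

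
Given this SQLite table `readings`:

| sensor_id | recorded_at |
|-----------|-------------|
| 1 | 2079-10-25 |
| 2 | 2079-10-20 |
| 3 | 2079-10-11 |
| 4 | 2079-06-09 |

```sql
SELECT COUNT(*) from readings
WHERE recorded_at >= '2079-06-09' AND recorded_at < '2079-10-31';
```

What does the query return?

4

Rows in [2079-06-09, 2079-10-31): 2079-10-25, 2079-10-20, 2079-10-11, 2079-06-09 → 4 rows.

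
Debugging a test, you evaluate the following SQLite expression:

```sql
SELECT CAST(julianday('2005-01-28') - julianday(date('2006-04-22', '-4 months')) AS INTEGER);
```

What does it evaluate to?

-328

Adding -4 months to 2006-04-22 gives 2005-12-22.
3 days remain in January 2005 after the 28th (31 − 28).
Full months from February 2005 through November 2005 contribute their day counts.
Then 22 days into December 2005.
Total: 3 + 28 + 31 + 30 + 31 + 30 + 31 + 31 + 30 + 31 + 30 + 22 = 328.
The subtraction is earlier − later, so the result is −328 → -328.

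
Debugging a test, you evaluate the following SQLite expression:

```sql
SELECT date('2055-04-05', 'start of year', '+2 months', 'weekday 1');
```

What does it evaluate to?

`start of year` rewinds 2055-04-05 to 2055-01-01.
Adding +2 months to 2055-01-01 gives 2055-03-01.
`weekday 1` advances to the next Monday; 2055-03-01 is already a Monday, so it stays at 2055-03-01.

2055-03-01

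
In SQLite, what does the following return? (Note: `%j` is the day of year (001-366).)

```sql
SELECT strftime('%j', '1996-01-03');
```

Day-of-year for 1996-01-03: days since 1996-01-01 inclusive = 3, zero-padded to 003.

003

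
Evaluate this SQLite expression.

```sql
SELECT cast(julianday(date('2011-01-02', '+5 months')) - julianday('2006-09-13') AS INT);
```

1723

Adding +5 months to 2011-01-02 gives 2011-06-02.
17 days remain in September 2006 after the 13th (30 − 13).
Full months from October 2006 through May 2011 contribute their day counts.
Then 2 days into June 2011.
Total: 17 + 31 + 30 + 31 + 31 + 28 + 31 + 30 + 31 + 30 + 31 + 31 + 30 + 31 + 30 + 31 + 31 + 29 + 31 + 30 + 31 + 30 + 31 + 31 + 30 + 31 + 30 + 31 + 31 + 28 + 31 + 30 + 31 + 30 + 31 + 31 + 30 + 31 + 30 + 31 + 31 + 28 + 31 + 30 + 31 + 30 + 31 + 31 + 30 + 31 + 30 + 31 + 31 + 28 + 31 + 30 + 31 + 2 = 1723.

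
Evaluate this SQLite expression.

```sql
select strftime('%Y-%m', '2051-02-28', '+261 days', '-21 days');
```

2051-10

First apply '+261 days', '-21 days': 2051-02-28 → 2051-10-26.
`%Y-%m` extracts the year-month: 2051-10.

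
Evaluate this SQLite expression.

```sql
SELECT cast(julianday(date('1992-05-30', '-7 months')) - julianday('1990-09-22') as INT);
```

Adding -7 months to 1992-05-30 gives 1991-10-30.
8 days remain in September 1990 after the 22nd (30 − 22).
Full months from October 1990 through September 1991 contribute their day counts.
Then 30 days into October 1991.
Total: 8 + 31 + 30 + 31 + 31 + 28 + 31 + 30 + 31 + 30 + 31 + 31 + 30 + 30 = 403.

403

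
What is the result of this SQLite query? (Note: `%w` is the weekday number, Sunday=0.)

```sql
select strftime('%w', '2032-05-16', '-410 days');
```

3

First apply '-410 days': 2032-05-16 → 2031-04-02.
2031-04-02 is a Wednesday; with Sunday=0 that is 3.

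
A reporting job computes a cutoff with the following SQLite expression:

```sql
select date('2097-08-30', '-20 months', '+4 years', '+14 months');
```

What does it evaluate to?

2101-03-02

Adding -20 months to 2097-08-30 gives 2095-12-30.
Adding +4 years to 2095-12-30 gives 2099-12-30.
Adding +14 months to 2099-12-30 targets 2101-02-30. February 2101 has only 28 days, so SQLite normalizes the 2-day overflow forward to 2101-03-02.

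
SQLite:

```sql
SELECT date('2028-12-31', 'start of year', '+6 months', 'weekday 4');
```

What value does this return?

2028-07-06

`start of year` rewinds 2028-12-31 to 2028-01-01.
Adding +6 months to 2028-01-01 gives 2028-07-01.
`weekday 4` advances to the next Thursday; 2028-07-01 is a Saturday, so it moves forward to 2028-07-06.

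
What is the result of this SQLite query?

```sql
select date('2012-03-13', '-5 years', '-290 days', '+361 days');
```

2007-05-23

Adding -5 years to 2012-03-13 gives 2007-03-13.
Applying '-290 days' to 2007-03-13: counting 290 days back gives 2006-05-27.
Applying '+361 days' to 2006-05-27: counting 361 days forward gives 2007-05-23.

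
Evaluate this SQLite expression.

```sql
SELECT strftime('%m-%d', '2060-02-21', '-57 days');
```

First apply '-57 days': 2060-02-21 → 2059-12-26.
`%m-%d` extracts the month-day: 12-26.

12-26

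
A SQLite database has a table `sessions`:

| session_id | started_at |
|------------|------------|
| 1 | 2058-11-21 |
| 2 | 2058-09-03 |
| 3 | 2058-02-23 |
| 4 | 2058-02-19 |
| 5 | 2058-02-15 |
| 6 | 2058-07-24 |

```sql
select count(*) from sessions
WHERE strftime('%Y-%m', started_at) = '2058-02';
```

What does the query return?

Rows with year-month 2058-02: 2058-02-23, 2058-02-19, 2058-02-15 → 3.

3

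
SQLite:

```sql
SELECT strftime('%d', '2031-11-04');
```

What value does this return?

`%d` extracts the 2-digit day of month: 04.

04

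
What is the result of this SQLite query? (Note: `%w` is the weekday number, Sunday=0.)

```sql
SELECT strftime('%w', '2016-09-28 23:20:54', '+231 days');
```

3

First apply '+231 days': 2016-09-28 23:20:54 → 2017-05-17 23:20:54.
2017-05-17 is a Wednesday; with Sunday=0 that is 3.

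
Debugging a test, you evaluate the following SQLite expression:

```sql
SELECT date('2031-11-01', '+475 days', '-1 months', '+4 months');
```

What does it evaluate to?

Applying '+475 days' to 2031-11-01: counting 475 days forward gives 2033-02-18.
Adding -1 month to 2033-02-18 gives 2033-01-18.
Adding +4 months to 2033-01-18 gives 2033-05-18.

2033-05-18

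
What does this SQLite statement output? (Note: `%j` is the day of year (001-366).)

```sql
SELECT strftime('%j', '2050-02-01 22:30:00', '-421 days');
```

First apply '-421 days': 2050-02-01 22:30:00 → 2048-12-07 22:30:00.
Day-of-year for 2048-12-07: days since 2048-01-01 inclusive = 342, zero-padded to 342.

342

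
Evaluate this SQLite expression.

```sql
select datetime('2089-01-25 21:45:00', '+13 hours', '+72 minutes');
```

2089-01-26 11:57:00

+13 hours from 2089-01-25 21:45:00 is 2089-01-26 10:45:00 (crosses midnight).
72 minutes = 1h 12m; +72 minutes from 2089-01-26 10:45:00 is 2089-01-26 11:57:00.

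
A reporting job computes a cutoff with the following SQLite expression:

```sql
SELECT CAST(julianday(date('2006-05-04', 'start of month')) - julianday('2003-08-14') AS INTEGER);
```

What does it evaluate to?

`start of month` rewinds 2006-05-04 to 2006-05-01.
17 days remain in August 2003 after the 14th (31 − 14).
Full months from September 2003 through April 2006 contribute their day counts.
Then 1 day into May 2006.
Total: 17 + 30 + 31 + 30 + 31 + 31 + 29 + 31 + 30 + 31 + 30 + 31 + 31 + 30 + 31 + 30 + 31 + 31 + 28 + 31 + 30 + 31 + 30 + 31 + 31 + 30 + 31 + 30 + 31 + 31 + 28 + 31 + 30 + 1 = 991.

991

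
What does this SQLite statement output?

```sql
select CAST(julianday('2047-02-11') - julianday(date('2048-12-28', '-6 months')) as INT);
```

-503

Adding -6 months to 2048-12-28 gives 2048-06-28.
17 days remain in February 2047 after the 11th (28 − 11).
Full months from March 2047 through May 2048 contribute their day counts.
Then 28 days into June 2048.
Total: 17 + 31 + 30 + 31 + 30 + 31 + 31 + 30 + 31 + 30 + 31 + 31 + 29 + 31 + 30 + 31 + 28 = 503.
The subtraction is earlier − later, so the result is −503 → -503.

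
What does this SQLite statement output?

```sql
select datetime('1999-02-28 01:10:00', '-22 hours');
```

1999-02-27 03:10:00

-22 hours from 1999-02-28 01:10:00 is 1999-02-27 03:10:00 (crosses midnight).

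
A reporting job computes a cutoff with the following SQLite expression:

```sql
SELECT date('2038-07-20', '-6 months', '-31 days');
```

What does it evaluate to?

Adding -6 months to 2038-07-20 gives 2038-01-20.
Going back 20 days from 2038-01-20 reaches 2037-12-31 (last day of December, 31 days).
Going back 11 days within December lands on 2037-12-20.

2037-12-20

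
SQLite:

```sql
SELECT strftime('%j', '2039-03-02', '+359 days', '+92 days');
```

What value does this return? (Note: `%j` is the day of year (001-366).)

147

First apply '+359 days', '+92 days': 2039-03-02 → 2040-05-26.
Day-of-year for 2040-05-26: days since 2040-01-01 inclusive = 147, zero-padded to 147.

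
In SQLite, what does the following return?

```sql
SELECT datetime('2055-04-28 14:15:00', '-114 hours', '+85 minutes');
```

-114 hours from 2055-04-28 14:15:00 is 2055-04-23 20:15:00 (crosses midnight).
85 minutes = 1h 25m; +85 minutes from 2055-04-23 20:15:00 is 2055-04-23 21:40:00.

2055-04-23 21:40:00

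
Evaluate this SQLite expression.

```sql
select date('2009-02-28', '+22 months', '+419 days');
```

Adding +22 months to 2009-02-28 gives 2010-12-28.
Applying '+419 days' to 2010-12-28: counting 419 days forward gives 2012-02-20.

2012-02-20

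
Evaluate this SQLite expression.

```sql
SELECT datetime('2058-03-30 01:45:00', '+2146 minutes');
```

2146 minutes = 35h 46m; +2146 minutes from 2058-03-30 01:45:00 is 2058-03-31 13:31:00 (crosses midnight).

2058-03-31 13:31:00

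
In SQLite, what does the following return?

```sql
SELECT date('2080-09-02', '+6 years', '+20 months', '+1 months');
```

Adding +6 years to 2080-09-02 gives 2086-09-02.
Adding +20 months to 2086-09-02 gives 2088-05-02.
Adding +1 month to 2088-05-02 gives 2088-06-02.

2088-06-02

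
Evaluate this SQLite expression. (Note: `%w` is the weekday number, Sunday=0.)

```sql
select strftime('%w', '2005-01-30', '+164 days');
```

3

First apply '+164 days': 2005-01-30 → 2005-07-13.
2005-07-13 is a Wednesday; with Sunday=0 that is 3.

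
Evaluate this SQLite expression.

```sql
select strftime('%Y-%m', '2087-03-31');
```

`%Y-%m` extracts the year-month: 2087-03.

2087-03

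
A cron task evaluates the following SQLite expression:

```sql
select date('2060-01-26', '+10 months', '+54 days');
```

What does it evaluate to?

2061-01-19

Adding +10 months to 2060-01-26 gives 2060-11-26.
Applying '+54 days' to 2060-11-26: counting 54 days forward gives 2061-01-19.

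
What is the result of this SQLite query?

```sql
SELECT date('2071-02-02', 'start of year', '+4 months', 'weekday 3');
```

2071-05-06

`start of year` rewinds 2071-02-02 to 2071-01-01.
Adding +4 months to 2071-01-01 gives 2071-05-01.
`weekday 3` advances to the next Wednesday; 2071-05-01 is a Friday, so it moves forward to 2071-05-06.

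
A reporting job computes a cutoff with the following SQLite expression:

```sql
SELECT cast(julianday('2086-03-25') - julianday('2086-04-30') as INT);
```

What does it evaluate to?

-36

6 days remain in March 2086 after the 25th (31 − 25).
Then 30 days into April 2086.
Total: 6 + 30 = 36.
The subtraction is earlier − later, so the result is −36 → -36.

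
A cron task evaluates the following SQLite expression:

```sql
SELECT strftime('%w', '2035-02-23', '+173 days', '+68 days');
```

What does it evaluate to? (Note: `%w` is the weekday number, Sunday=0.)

1

First apply '+173 days', '+68 days': 2035-02-23 → 2035-10-22.
2035-10-22 is a Monday; with Sunday=0 that is 1.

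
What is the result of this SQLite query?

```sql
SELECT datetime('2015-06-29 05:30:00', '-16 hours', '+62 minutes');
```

2015-06-28 14:32:00

-16 hours from 2015-06-29 05:30:00 is 2015-06-28 13:30:00 (crosses midnight).
62 minutes = 1h 2m; +62 minutes from 2015-06-28 13:30:00 is 2015-06-28 14:32:00.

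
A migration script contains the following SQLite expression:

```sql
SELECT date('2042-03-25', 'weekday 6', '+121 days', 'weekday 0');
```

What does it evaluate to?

`weekday 6` advances to the next Saturday; 2042-03-25 is a Tuesday, so it moves forward to 2042-03-29.
Applying '+121 days' to 2042-03-29: counting 121 days forward gives 2042-07-28.
`weekday 0` advances to the next Sunday; 2042-07-28 is a Monday, so it moves forward to 2042-08-03.

2042-08-03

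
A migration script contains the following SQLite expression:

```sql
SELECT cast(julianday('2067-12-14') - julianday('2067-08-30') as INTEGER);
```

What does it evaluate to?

106

1 day remains in August 2067 after the 30th (31 − 30).
September 2067: 30 days.
October 2067: 31 days.
November 2067: 30 days.
Then 14 days into December 2067.
Total: 1 + 30 + 31 + 30 + 14 = 106.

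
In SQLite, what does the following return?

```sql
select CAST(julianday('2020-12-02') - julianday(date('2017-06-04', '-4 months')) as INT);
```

1397

Adding -4 months to 2017-06-04 gives 2017-02-04.
24 days remain in February 2017 after the 4th (28 − 4).
Full months from March 2017 through November 2020 contribute their day counts.
Then 2 days into December 2020.
Total: 24 + 31 + 30 + 31 + 30 + 31 + 31 + 30 + 31 + 30 + 31 + 31 + 28 + 31 + 30 + 31 + 30 + 31 + 31 + 30 + 31 + 30 + 31 + 31 + 28 + 31 + 30 + 31 + 30 + 31 + 31 + 30 + 31 + 30 + 31 + 31 + 29 + 31 + 30 + 31 + 30 + 31 + 31 + 30 + 31 + 30 + 2 = 1397.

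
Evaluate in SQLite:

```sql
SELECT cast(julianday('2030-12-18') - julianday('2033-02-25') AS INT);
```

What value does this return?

13 days remain in December 2030 after the 18th (31 − 18).
Full months from January 2031 through January 2033 contribute their day counts.
Then 25 days into February 2033.
Total: 13 + 31 + 28 + 31 + 30 + 31 + 30 + 31 + 31 + 30 + 31 + 30 + 31 + 31 + 29 + 31 + 30 + 31 + 30 + 31 + 31 + 30 + 31 + 30 + 31 + 31 + 25 = 800.
The subtraction is earlier − later, so the result is −800 → -800.

-800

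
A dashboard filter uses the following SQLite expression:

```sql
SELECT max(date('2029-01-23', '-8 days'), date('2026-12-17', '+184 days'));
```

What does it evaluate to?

2029-01-15

date('2029-01-23', '-8 days') → 2029-01-15.
date('2026-12-17', '+184 days') → 2027-06-19.
Later of the two is 2029-01-15.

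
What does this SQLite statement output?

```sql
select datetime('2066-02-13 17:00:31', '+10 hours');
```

2066-02-14 03:00:31

+10 hours from 2066-02-13 17:00:31 is 2066-02-14 03:00:31 (crosses midnight).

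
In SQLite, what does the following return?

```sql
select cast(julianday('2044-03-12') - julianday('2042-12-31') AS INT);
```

437

0 days remain in December 2042 after the 31st (31 − 31).
Full months from January 2043 through February 2044 contribute their day counts.
Then 12 days into March 2044.
Total: 0 + 31 + 28 + 31 + 30 + 31 + 30 + 31 + 31 + 30 + 31 + 30 + 31 + 31 + 29 + 12 = 437.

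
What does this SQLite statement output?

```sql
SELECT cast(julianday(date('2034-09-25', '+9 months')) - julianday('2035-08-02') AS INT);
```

-38

Adding +9 months to 2034-09-25 gives 2035-06-25.
5 days remain in June 2035 after the 25th (30 − 25).
July 2035: 31 days.
Then 2 days into August 2035.
Total: 5 + 31 + 2 = 38.
The subtraction is earlier − later, so the result is −38 → -38.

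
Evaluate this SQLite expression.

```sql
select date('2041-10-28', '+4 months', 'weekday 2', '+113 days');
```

2042-06-25

Adding +4 months to 2041-10-28 gives 2042-02-28.
`weekday 2` advances to the next Tuesday; 2042-02-28 is a Friday, so it moves forward to 2042-03-04.
Applying '+113 days' to 2042-03-04: counting 113 days forward gives 2042-06-25.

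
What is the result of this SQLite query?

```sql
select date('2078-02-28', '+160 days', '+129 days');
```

Applying '+160 days' to 2078-02-28: counting 160 days forward gives 2078-08-07.
Applying '+129 days' to 2078-08-07: counting 129 days forward gives 2078-12-14.

2078-12-14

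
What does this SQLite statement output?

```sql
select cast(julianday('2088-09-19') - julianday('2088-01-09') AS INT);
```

254

22 days remain in January 2088 after the 9th (31 − 9).
Full months from February 2088 through August 2088 contribute their day counts.
Then 19 days into September 2088.
Total: 22 + 29 + 31 + 30 + 31 + 30 + 31 + 31 + 19 = 254.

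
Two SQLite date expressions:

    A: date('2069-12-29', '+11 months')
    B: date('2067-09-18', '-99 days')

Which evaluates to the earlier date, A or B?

A = 2070-11-29.
B = 2067-06-11.
B is earlier.

B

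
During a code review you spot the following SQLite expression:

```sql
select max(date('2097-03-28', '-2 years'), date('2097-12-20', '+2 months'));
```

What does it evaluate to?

date('2097-03-28', '-2 years') → 2095-03-28.
date('2097-12-20', '+2 months') → 2098-02-20.
Later of the two is 2098-02-20.

2098-02-20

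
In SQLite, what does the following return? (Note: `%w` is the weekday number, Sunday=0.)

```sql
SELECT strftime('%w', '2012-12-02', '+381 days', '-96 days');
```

First apply '+381 days', '-96 days': 2012-12-02 → 2013-09-13.
2013-09-13 is a Friday; with Sunday=0 that is 5.

5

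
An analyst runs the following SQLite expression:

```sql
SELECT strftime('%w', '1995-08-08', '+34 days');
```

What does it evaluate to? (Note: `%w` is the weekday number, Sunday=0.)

1

First apply '+34 days': 1995-08-08 → 1995-09-11.
1995-09-11 is a Monday; with Sunday=0 that is 1.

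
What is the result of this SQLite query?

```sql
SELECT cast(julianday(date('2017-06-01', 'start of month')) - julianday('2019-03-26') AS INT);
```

`start of month` rewinds 2017-06-01 to 2017-06-01.
29 days remain in June 2017 after the 1st (30 − 1).
Full months from July 2017 through February 2019 contribute their day counts.
Then 26 days into March 2019.
Total: 29 + 31 + 31 + 30 + 31 + 30 + 31 + 31 + 28 + 31 + 30 + 31 + 30 + 31 + 31 + 30 + 31 + 30 + 31 + 31 + 28 + 26 = 663.
The subtraction is earlier − later, so the result is −663 → -663.

-663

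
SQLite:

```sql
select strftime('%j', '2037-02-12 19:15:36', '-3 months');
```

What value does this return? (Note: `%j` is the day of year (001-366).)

First apply '-3 months': 2037-02-12 19:15:36 → 2036-11-12 19:15:36.
Day-of-year for 2036-11-12: days since 2036-01-01 inclusive = 317, zero-padded to 317.

317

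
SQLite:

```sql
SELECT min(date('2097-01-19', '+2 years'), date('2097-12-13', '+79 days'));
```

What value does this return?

date('2097-01-19', '+2 years') → 2099-01-19.
date('2097-12-13', '+79 days') → 2098-03-02.
Earlier of the two is 2098-03-02.

2098-03-02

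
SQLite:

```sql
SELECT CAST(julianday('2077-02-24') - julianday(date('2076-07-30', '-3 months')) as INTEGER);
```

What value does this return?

Adding -3 months to 2076-07-30 gives 2076-04-30.
0 days remain in April 2076 after the 30th (30 − 30).
Full months from May 2076 through January 2077 contribute their day counts.
Then 24 days into February 2077.
Total: 0 + 31 + 30 + 31 + 31 + 30 + 31 + 30 + 31 + 31 + 24 = 300.

300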